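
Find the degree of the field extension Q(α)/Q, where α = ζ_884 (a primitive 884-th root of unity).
[Q(α):Q] = 384

The minimal polynomial of ζ_884 over Q is the 884-th cyclotomic polynomial Φ_884(x), which is irreducible over Q and has degree φ(884) = 384. Hence [Q(α):Q] = φ(884) = 384.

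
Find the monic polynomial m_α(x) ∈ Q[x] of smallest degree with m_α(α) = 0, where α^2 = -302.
m_α(x) = x^2 + 302

α satisfies α^2 + 302 = 0, so x^2 + 302 annihilates α. Since d = -302 is squarefree and ≠ 1, it is not a perfect square in Q, so x^2 + 302 has no rational root and is therefore irreducible over Q (a degree-2 polynomial over a field is irreducible iff it has no root). Hence m_α(x) = x^2 + 302.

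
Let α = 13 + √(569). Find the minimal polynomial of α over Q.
m_α(x) = x^2 - 26x - 400

From α - 13 = √(569), squaring gives (α - 13)^2 = 569, i.e. α^2 - 26α + 169 = 569, so α^2 - 26α - 400 = 0. The discriminant of x^2 - 26x - 400 is (-26)^2 - 4·(-400) = 676 + 1600 = 2276, and 4·(569) is not a perfect square in Q since 569 is squarefree and ≠ 1. Hence x^2 - 26x - 400 is irreducible over Q and is the minimal polynomial of α.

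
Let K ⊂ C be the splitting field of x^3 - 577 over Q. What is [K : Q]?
[K : Q] = 6

The roots of x^3 - 577 are ∛577, ω∛577, ω^2∛577 where ω = e^(2πi/3) is a primitive cube root of unity, so K = Q(∛577, ω). Now [Q(∛577):Q] = 3 (since 577 is not a perfect cube, x^3 - 577 is irreducible) and [Q(ω):Q] = 2. Both 2 and 3 divide [K:Q], and [K:Q] ≤ 3·2 = 6, so [K:Q] = 6. (Equivalently: Q(∛577) ⊂ R but ω ∉ R, so [K : Q(∛577)] = 2.)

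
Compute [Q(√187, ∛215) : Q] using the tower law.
[Q(√187, ∛215) : Q] = 6

Let L = Q(√187, ∛215). Since Q(√187) ⊂ L and [Q(√187):Q] = 2, the tower law gives 2 | [L:Q]. Likewise Q(∛215) ⊂ L with [Q(∛215):Q] = 3 (because 215 is not a perfect cube), so 3 | [L:Q]. As gcd(2,3) = 1, [L:Q] is divisible by 6. Conversely L is generated over Q by √187 and ∛215, so [L:Q] ≤ 2·3 = 6. Therefore [Q(√187, ∛215) : Q] = 6.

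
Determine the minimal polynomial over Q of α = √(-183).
m_α(x) = x^2 + 183

α satisfies α^2 + 183 = 0, so x^2 + 183 annihilates α. Since d = -183 is squarefree and ≠ 1, it is not a perfect square in Q, so x^2 + 183 has no rational root and is therefore irreducible over Q (a degree-2 polynomial over a field is irreducible iff it has no root). Hence m_α(x) = x^2 + 183.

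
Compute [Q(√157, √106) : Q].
[Q(√157, √106) : Q] = 4

[Q(√157):Q] = 2 (min poly x^2 - 157, irreducible since 157 is squarefree > 1). For the top step, suppose √106 ∈ Q(√157), say √106 = c + d√157 with c, d ∈ Q. Squaring: 106 = c^2 + 157d^2 + 2cd√157. Since √157 ∉ Q this forces 2cd = 0. If d = 0 then √106 = c ∈ Q, contradicting 106 squarefree > 1. If c = 0 then 106 = 157d^2, so 157·106 = (157d)^2 is a perfect square in Q — but 157·106 = 16642 is not a perfect square (since 157 and 106 are distinct squarefree integers). Contradiction. Hence √106 ∉ Q(√157), so x^2 - 106 stays irreducible over Q(√157) and [Q(√157, √106) : Q(√157)] = 2. By the tower law, [Q(√157, √106) : Q] = 2 · 2 = 4.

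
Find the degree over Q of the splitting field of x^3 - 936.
[K : Q] = 6

The roots of x^3 - 936 are ∛936, ω∛936, ω^2∛936 where ω = e^(2πi/3) is a primitive cube root of unity, so K = Q(∛936, ω). Now [Q(∛936):Q] = 3 (since 936 is not a perfect cube, x^3 - 936 is irreducible) and [Q(ω):Q] = 2. Both 2 and 3 divide [K:Q], and [K:Q] ≤ 3·2 = 6, so [K:Q] = 6. (Equivalently: Q(∛936) ⊂ R but ω ∉ R, so [K : Q(∛936)] = 2.)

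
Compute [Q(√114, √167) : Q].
[Q(√114, √167) : Q] = 4

[Q(√114):Q] = 2 (min poly x^2 - 114, irreducible since 114 is squarefree > 1). For the top step, suppose √167 ∈ Q(√114), say √167 = c + d√114 with c, d ∈ Q. Squaring: 167 = c^2 + 114d^2 + 2cd√114. Since √114 ∉ Q this forces 2cd = 0. If d = 0 then √167 = c ∈ Q, contradicting 167 squarefree > 1. If c = 0 then 167 = 114d^2, so 114·167 = (114d)^2 is a perfect square in Q — but 114·167 = 19038 is not a perfect square (since 114 and 167 are distinct squarefree integers). Contradiction. Hence √167 ∉ Q(√114), so x^2 - 167 stays irreducible over Q(√114) and [Q(√114, √167) : Q(√114)] = 2. By the tower law, [Q(√114, √167) : Q] = 2 · 2 = 4.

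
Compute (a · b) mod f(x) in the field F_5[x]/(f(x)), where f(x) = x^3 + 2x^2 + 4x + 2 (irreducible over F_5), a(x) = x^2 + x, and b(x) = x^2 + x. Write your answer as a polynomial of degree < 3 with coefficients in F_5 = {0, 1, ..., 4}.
a · b ≡ 2x^2 + 3x (mod f(x))

Multiply in F_5[x]: a(x)·b(x) = (x^2 + x)·(x^2 + x) = x^4 + 2x^3 + x^2. This has degree ≥ 3, so divide by f(x) over F_5: x^4 + 2x^3 + x^2 = (x)·(x^3 + 2x^2 + 4x + 2) + (2x^2 + 3x). Hence a·b ≡ 2x^2 + 3x (mod f). (F_5[x]/(f) is a field with 5^3 = 125 elements since f is irreducible of degree 3.)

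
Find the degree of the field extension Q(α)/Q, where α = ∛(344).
[Q(α):Q] = 3

The minimal polynomial of α is x^3 - 344, irreducible over Q since 344 is not a perfect cube (so x^3 - 344 has no rational root). Hence [Q(α):Q] = deg(m_α) = 3.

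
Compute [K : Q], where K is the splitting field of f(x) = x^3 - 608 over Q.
[K : Q] = 6

The roots of x^3 - 608 are ∛608, ω∛608, ω^2∛608 where ω = e^(2πi/3) is a primitive cube root of unity, so K = Q(∛608, ω). Now [Q(∛608):Q] = 3 (since 608 is not a perfect cube, x^3 - 608 is irreducible) and [Q(ω):Q] = 2. Both 2 and 3 divide [K:Q], and [K:Q] ≤ 3·2 = 6, so [K:Q] = 6. (Equivalently: Q(∛608) ⊂ R but ω ∉ R, so [K : Q(∛608)] = 2.)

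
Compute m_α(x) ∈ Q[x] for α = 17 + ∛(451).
m_α(x) = x^3 - 51x^2 + 867x - 5364

Set β = α - 17 = ∛(451), so β^3 = 451. Then (α - 17)^3 - 451 = 0, i.e. α is a root of g(x) = (x - 17)^3 - 451 = x^3 - 51x^2 + 867x - 5364. Since g(x) = h(x - 17) where h(x) = x^3 - 451, and h is irreducible over Q (because 451 is not a perfect cube, so h has no rational root, and a monic cubic with no rational root is irreducible), g is also irreducible (irreducibility is preserved under the substitution x → x - 17). Hence m_α(x) = x^3 - 51x^2 + 867x - 5364.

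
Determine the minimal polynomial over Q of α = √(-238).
m_α(x) = x^2 + 238

α satisfies α^2 + 238 = 0, so x^2 + 238 annihilates α. Since d = -238 is squarefree and ≠ 1, it is not a perfect square in Q, so x^2 + 238 has no rational root and is therefore irreducible over Q (a degree-2 polynomial over a field is irreducible iff it has no root). Hence m_α(x) = x^2 + 238.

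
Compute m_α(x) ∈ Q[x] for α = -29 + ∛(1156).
m_α(x) = x^3 + 87x^2 + 2523x + 23233

Set β = α + 29 = ∛(1156), so β^3 = 1156. Then (α + 29)^3 - 1156 = 0, i.e. α is a root of g(x) = (x + 29)^3 - 1156 = x^3 + 87x^2 + 2523x + 23233. Since g(x) = h(x + 29) where h(x) = x^3 - 1156, and h is irreducible over Q (because 1156 is not a perfect cube, so h has no rational root, and a monic cubic with no rational root is irreducible), g is also irreducible (irreducibility is preserved under the substitution x → x + 29). Hence m_α(x) = x^3 + 87x^2 + 2523x + 23233.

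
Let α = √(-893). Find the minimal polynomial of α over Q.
m_α(x) = x^2 + 893

α satisfies α^2 + 893 = 0, so x^2 + 893 annihilates α. Since d = -893 is squarefree and ≠ 1, it is not a perfect square in Q, so x^2 + 893 has no rational root and is therefore irreducible over Q (a degree-2 polynomial over a field is irreducible iff it has no root). Hence m_α(x) = x^2 + 893.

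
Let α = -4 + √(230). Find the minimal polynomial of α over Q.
m_α(x) = x^2 + 8x - 214

From α + 4 = √(230), squaring gives (α + 4)^2 = 230, i.e. α^2 + 8α + 16 = 230, so α^2 + 8α - 214 = 0. The discriminant of x^2 + 8x - 214 is (8)^2 - 4·(-214) = 64 + 856 = 920, and 4·(230) is not a perfect square in Q since 230 is squarefree and ≠ 1. Hence x^2 + 8x - 214 is irreducible over Q and is the minimal polynomial of α.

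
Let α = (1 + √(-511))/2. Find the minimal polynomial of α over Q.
m_α(x) = x^2 - x + 128

From 2α - 1 = √(-511), squaring gives (2α - 1)^2 = -511, i.e. 4α^2 - 4α + 1 = -511, so α^2 - α + (1 + 511)/4 = 0. Since -511 ≡ 1 (mod 4), (1 + 511)/4 = 128 ∈ Z. The polynomial x^2 - x + 128 has discriminant 1 - 4·(128) = -511, which is not a perfect square in Q (d = -511 is squarefree and ≠ 1), so x^2 - x + 128 is irreducible over Q. It is the minimal polynomial of α.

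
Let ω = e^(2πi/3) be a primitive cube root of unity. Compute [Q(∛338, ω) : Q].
[Q(∛338, ω) : Q] = 6

[Q(∛338):Q] = 3 (min poly x^3 - 338, irreducible since 338 is not a perfect cube). [Q(ω):Q] = 2 (min poly x^2 + x + 1). Since Q(∛338) ⊂ R and ω ∉ R, we have ω ∉ Q(∛338), so x^2 + x + 1 remains irreducible over Q(∛338) and [Q(∛338, ω) : Q(∛338)] = 2. By the tower law, [Q(∛338, ω) : Q] = 3 · 2 = 6. (In fact Q(∛338, ω) is the splitting field of x^3 - 338 over Q.)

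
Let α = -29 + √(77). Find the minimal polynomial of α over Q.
m_α(x) = x^2 + 58x + 764

From α + 29 = √(77), squaring gives (α + 29)^2 = 77, i.e. α^2 + 58α + 841 = 77, so α^2 + 58α + 764 = 0. The discriminant of x^2 + 58x + 764 is (58)^2 - 4·(764) = 3364 - 3056 = 308, and 4·(77) is not a perfect square in Q since 77 is squarefree and ≠ 1. Hence x^2 + 58x + 764 is irreducible over Q and is the minimal polynomial of α.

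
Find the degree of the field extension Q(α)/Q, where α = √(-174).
[Q(α):Q] = 2

[Q(α):Q] equals the degree of the minimal polynomial of α. Here α^2 = -174 and x^2 + 174 is irreducible (d = -174 is squarefree, ≠ 1, hence not a square), so deg(m_α) = 2. Thus [Q(α):Q] = 2.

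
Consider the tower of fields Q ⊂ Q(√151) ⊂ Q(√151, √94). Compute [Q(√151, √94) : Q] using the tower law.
[Q(√151, √94) : Q] = 4

[Q(√151):Q] = 2 (min poly x^2 - 151, irreducible since 151 is squarefree > 1). For the top step, suppose √94 ∈ Q(√151), say √94 = c + d√151 with c, d ∈ Q. Squaring: 94 = c^2 + 151d^2 + 2cd√151. Since √151 ∉ Q this forces 2cd = 0. If d = 0 then √94 = c ∈ Q, contradicting 94 squarefree > 1. If c = 0 then 94 = 151d^2, so 151·94 = (151d)^2 is a perfect square in Q — but 151·94 = 14194 is not a perfect square (since 151 and 94 are distinct squarefree integers). Contradiction. Hence √94 ∉ Q(√151), so x^2 - 94 stays irreducible over Q(√151) and [Q(√151, √94) : Q(√151)] = 2. By the tower law, [Q(√151, √94) : Q] = 2 · 2 = 4.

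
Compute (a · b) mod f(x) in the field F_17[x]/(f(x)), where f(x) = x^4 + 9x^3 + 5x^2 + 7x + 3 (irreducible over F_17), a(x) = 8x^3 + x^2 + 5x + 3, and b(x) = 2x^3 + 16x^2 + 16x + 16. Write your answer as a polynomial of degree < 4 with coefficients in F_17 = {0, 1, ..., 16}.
a · b ≡ 3x^3 + 10x^2 + 11x + 9 (mod f(x))

Multiply in F_17[x]: a(x)·b(x) = (8x^3 + x^2 + 5x + 3)·(2x^3 + 16x^2 + 16x + 16) = 16x^6 + 11x^5 + x^4 + 9x^3 + 8x^2 + 9x + 14. This has degree ≥ 4, so divide by f(x) over F_17: 16x^6 + 11x^5 + x^4 + 9x^3 + 8x^2 + 9x + 14 = (16x^2 + 3x + 13)·(x^4 + 9x^3 + 5x^2 + 7x + 3) + (3x^3 + 10x^2 + 11x + 9). Hence a·b ≡ 3x^3 + 10x^2 + 11x + 9 (mod f). (F_17[x]/(f) is a field with 17^4 = 83521 elements since f is irreducible of degree 4.)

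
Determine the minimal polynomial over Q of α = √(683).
m_α(x) = x^2 - 683

α satisfies α^2 - 683 = 0, so x^2 - 683 annihilates α. Since d = 683 is squarefree and ≠ 1, it is not a perfect square in Q, so x^2 - 683 has no rational root and is therefore irreducible over Q (a degree-2 polynomial over a field is irreducible iff it has no root). Hence m_α(x) = x^2 - 683.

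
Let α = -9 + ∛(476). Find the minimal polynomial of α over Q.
m_α(x) = x^3 + 27x^2 + 243x + 253

Set β = α + 9 = ∛(476), so β^3 = 476. Then (α + 9)^3 - 476 = 0, i.e. α is a root of g(x) = (x + 9)^3 - 476 = x^3 + 27x^2 + 243x + 253. Since g(x) = h(x + 9) where h(x) = x^3 - 476, and h is irreducible over Q (because 476 is not a perfect cube, so h has no rational root, and a monic cubic with no rational root is irreducible), g is also irreducible (irreducibility is preserved under the substitution x → x + 9). Hence m_α(x) = x^3 + 27x^2 + 243x + 253.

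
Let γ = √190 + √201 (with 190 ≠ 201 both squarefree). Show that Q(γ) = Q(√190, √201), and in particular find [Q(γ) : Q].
[Q(γ) : Q] = 4 (equivalently, Q(γ) = Q(√190, √201))

Obviously Q(γ) ⊆ Q(√190, √201), and [Q(√190, √201):Q] = 4 (since 190, 201 are distinct squarefree integers > 1 with 38190 not a perfect square). To show equality we compute the minimal polynomial of γ. From γ = √190 + √201: γ^2 = 190 + 2√(38190) + 201 = 391 + 2√(38190), so γ^2 - 391 = 2√(38190); squaring, (γ^2 - 391)^2 = 4·38190, i.e. γ^4 - 782γ^2 + 152881 - 152760 = 0, i.e. γ^4 - 782γ^2 + 121 = 0. So γ is a root of x^4 - 782x^2 + 121. This polynomial is irreducible over Q: it has no rational root (each ±√190 ± √201 is irrational), and any factorization into two quadratics over Q would force √(38190) ∈ Q (pairing opposite roots) or √190, √201 ∈ Q (other pairings), all impossible. Hence [Q(γ):Q] = 4 = [Q(√190, √201):Q], so Q(γ) = Q(√190, √201).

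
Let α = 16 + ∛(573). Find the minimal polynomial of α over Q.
m_α(x) = x^3 - 48x^2 + 768x - 4669

Set β = α - 16 = ∛(573), so β^3 = 573. Then (α - 16)^3 - 573 = 0, i.e. α is a root of g(x) = (x - 16)^3 - 573 = x^3 - 48x^2 + 768x - 4669. Since g(x) = h(x - 16) where h(x) = x^3 - 573, and h is irreducible over Q (because 573 is not a perfect cube, so h has no rational root, and a monic cubic with no rational root is irreducible), g is also irreducible (irreducibility is preserved under the substitution x → x - 16). Hence m_α(x) = x^3 - 48x^2 + 768x - 4669.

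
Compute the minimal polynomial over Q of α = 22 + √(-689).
m_α(x) = x^2 - 44x + 1173

From α - 22 = √(-689), squaring gives (α - 22)^2 = -689, i.e. α^2 - 44α + 484 = -689, so α^2 - 44α + 1173 = 0. The discriminant of x^2 - 44x + 1173 is (-44)^2 - 4·(1173) = 1936 - 4692 = -2756, and 4·(-689) is not a perfect square in Q since -689 is squarefree and ≠ 1. Hence x^2 - 44x + 1173 is irreducible over Q and is the minimal polynomial of α.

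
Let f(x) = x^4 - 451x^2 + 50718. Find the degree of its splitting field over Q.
[K : Q] = 4

Solving the quadratic in x^2: x^2 = (451 ± √(451^2 - 4·50718))/2 = (451 ± √529)/2 = (451 ± 23)/2, giving x^2 = 214 or x^2 = 237. So f(x) = (x^2 - 214)(x^2 - 237) and the roots of f are ±√214, ±√237. Hence the splitting field is K = Q(√214, √237). Since 214 and 237 are distinct squarefree integers > 1, their product 50718 is not a perfect square, so √237 ∉ Q(√214). By the tower law [K:Q] = [Q(√214,√237):Q(√214)] · [Q(√214):Q] = 2 · 2 = 4.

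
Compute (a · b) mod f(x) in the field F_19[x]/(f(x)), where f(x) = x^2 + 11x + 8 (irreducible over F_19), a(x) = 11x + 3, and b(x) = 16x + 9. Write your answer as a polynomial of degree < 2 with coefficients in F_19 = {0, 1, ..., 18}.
a · b ≡ 16x + 6 (mod f(x))

Multiply in F_19[x]: a(x)·b(x) = (11x + 3)·(16x + 9) = 5x^2 + 14x + 8. This has degree ≥ 2, so divide by f(x) over F_19: 5x^2 + 14x + 8 = (5)·(x^2 + 11x + 8) + (16x + 6). Hence a·b ≡ 16x + 6 (mod f). (F_19[x]/(f) is a field with 19^2 = 361 elements since f is irreducible of degree 2.)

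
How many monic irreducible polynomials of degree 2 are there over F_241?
There are 28920 monic irreducible polynomials of degree 2 over F_241

Each element of F_{241^2} that lies in no proper subfield is a root of exactly one monic irreducible of degree 2 over F_241, and each such polynomial has 2 distinct roots in F_{241^2}. By Möbius inversion the count is N_241(2) = (1/2) Σ_{d|2} μ(2/d) · 241^d = (1/2)(μ(2)·241^1 + μ(1)·241^2) = 57840/2 = 28920.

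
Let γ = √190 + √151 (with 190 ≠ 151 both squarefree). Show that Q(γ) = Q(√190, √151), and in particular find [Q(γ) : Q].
[Q(γ) : Q] = 4 (equivalently, Q(γ) = Q(√190, √151))

Obviously Q(γ) ⊆ Q(√190, √151), and [Q(√190, √151):Q] = 4 (since 190, 151 are distinct squarefree integers > 1 with 28690 not a perfect square). To show equality we compute the minimal polynomial of γ. From γ = √190 + √151: γ^2 = 190 + 2√(28690) + 151 = 341 + 2√(28690), so γ^2 - 341 = 2√(28690); squaring, (γ^2 - 341)^2 = 4·28690, i.e. γ^4 - 682γ^2 + 116281 - 114760 = 0, i.e. γ^4 - 682γ^2 + 1521 = 0. So γ is a root of x^4 - 682x^2 + 1521. This polynomial is irreducible over Q: it has no rational root (each ±√190 ± √151 is irrational), and any factorization into two quadratics over Q would force √(28690) ∈ Q (pairing opposite roots) or √190, √151 ∈ Q (other pairings), all impossible. Hence [Q(γ):Q] = 4 = [Q(√190, √151):Q], so Q(γ) = Q(√190, √151).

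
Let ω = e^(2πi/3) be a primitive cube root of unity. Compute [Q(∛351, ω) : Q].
[Q(∛351, ω) : Q] = 6

[Q(∛351):Q] = 3 (min poly x^3 - 351, irreducible since 351 is not a perfect cube). [Q(ω):Q] = 2 (min poly x^2 + x + 1). Since Q(∛351) ⊂ R and ω ∉ R, we have ω ∉ Q(∛351), so x^2 + x + 1 remains irreducible over Q(∛351) and [Q(∛351, ω) : Q(∛351)] = 2. By the tower law, [Q(∛351, ω) : Q] = 3 · 2 = 6. (In fact Q(∛351, ω) is the splitting field of x^3 - 351 over Q.)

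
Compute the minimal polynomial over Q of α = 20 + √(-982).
m_α(x) = x^2 - 40x + 1382

From α - 20 = √(-982), squaring gives (α - 20)^2 = -982, i.e. α^2 - 40α + 400 = -982, so α^2 - 40α + 1382 = 0. The discriminant of x^2 - 40x + 1382 is (-40)^2 - 4·(1382) = 1600 - 5528 = -3928, and 4·(-982) is not a perfect square in Q since -982 is squarefree and ≠ 1. Hence x^2 - 40x + 1382 is irreducible over Q and is the minimal polynomial of α.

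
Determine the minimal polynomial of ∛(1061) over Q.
m_α(x) = x^3 - 1061

α satisfies α^3 = 1061, so x^3 - 1061 annihilates α. By the rational root test, a rational root p/q (in lowest terms) of x^3 - 1061 would satisfy p^3 = 1061 q^3, forcing q = 1 and p^3 = 1061; but 1061 is not a perfect cube, contradiction. A monic cubic over Q with no rational root is irreducible (any nontrivial factorization would include a linear factor). Hence x^3 - 1061 is the minimal polynomial of α, and in particular [Q(α):Q] = 3.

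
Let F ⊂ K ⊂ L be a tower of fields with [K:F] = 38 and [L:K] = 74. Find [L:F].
[L:F] = 2812

The tower law says that for any tower of field extensions F ⊂ K ⊂ L with finite degrees, [L:F] = [L:K] · [K:F]. Here this gives [L:F] = 74 · 38 = 2812.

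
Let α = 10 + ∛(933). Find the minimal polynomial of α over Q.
m_α(x) = x^3 - 30x^2 + 300x - 1933

Set β = α - 10 = ∛(933), so β^3 = 933. Then (α - 10)^3 - 933 = 0, i.e. α is a root of g(x) = (x - 10)^3 - 933 = x^3 - 30x^2 + 300x - 1933. Since g(x) = h(x - 10) where h(x) = x^3 - 933, and h is irreducible over Q (because 933 is not a perfect cube, so h has no rational root, and a monic cubic with no rational root is irreducible), g is also irreducible (irreducibility is preserved under the substitution x → x - 10). Hence m_α(x) = x^3 - 30x^2 + 300x - 1933.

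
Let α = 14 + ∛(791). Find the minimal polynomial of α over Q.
m_α(x) = x^3 - 42x^2 + 588x - 3535

Set β = α - 14 = ∛(791), so β^3 = 791. Then (α - 14)^3 - 791 = 0, i.e. α is a root of g(x) = (x - 14)^3 - 791 = x^3 - 42x^2 + 588x - 3535. Since g(x) = h(x - 14) where h(x) = x^3 - 791, and h is irreducible over Q (because 791 is not a perfect cube, so h has no rational root, and a monic cubic with no rational root is irreducible), g is also irreducible (irreducibility is preserved under the substitution x → x - 14). Hence m_α(x) = x^3 - 42x^2 + 588x - 3535.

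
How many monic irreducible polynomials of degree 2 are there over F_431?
There are 92665 monic irreducible polynomials of degree 2 over F_431

Each element of F_{431^2} that lies in no proper subfield is a root of exactly one monic irreducible of degree 2 over F_431, and each such polynomial has 2 distinct roots in F_{431^2}. By Möbius inversion the count is N_431(2) = (1/2) Σ_{d|2} μ(2/d) · 431^d = (1/2)(μ(2)·431^1 + μ(1)·431^2) = 185330/2 = 92665.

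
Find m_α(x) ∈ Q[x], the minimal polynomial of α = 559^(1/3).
m_α(x) = x^3 - 559

α satisfies α^3 = 559, so x^3 - 559 annihilates α. By the rational root test, a rational root p/q (in lowest terms) of x^3 - 559 would satisfy p^3 = 559 q^3, forcing q = 1 and p^3 = 559; but 559 is not a perfect cube, contradiction. A monic cubic over Q with no rational root is irreducible (any nontrivial factorization would include a linear factor). Hence x^3 - 559 is the minimal polynomial of α, and in particular [Q(α):Q] = 3.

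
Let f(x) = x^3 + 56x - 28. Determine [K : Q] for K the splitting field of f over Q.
[K : Q] = 6

By the rational root test, any rational root of the monic integer polynomial f(x) = x^3 + 56x - 28 must be an integer dividing the constant term -28, i.e. one of ±{1, 2, 4, 7, 14, 28}. Evaluating: f(1) = 29, f(-1) = -85, f(2) = 92, f(-2) = -148, f(4) = 260, f(-4) = -316, f(7) = 707, f(-7) = -763, f(14) = 3500, f(-14) = -3556, f(28) = 23492, f(-28) = -23548; none is 0, so f has no rational root and is therefore irreducible over Q (a cubic with no linear factor over a field is irreducible). For an irreducible cubic, the Galois group is A_3 or S_3 according as the discriminant disc(f) = -4a^3 - 27b^2 = -4·(56)^3 - 27·(-28)^2 = -723632 is or is not a square in Q. Here disc(f) = -723632 is not a perfect square in Q, so the Galois group of f over Q is not contained in A_3 and must be all of S_3. The splitting field has degree |S_3| = 6 over Q, so [K : Q] = 6.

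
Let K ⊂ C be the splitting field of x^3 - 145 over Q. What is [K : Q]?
[K : Q] = 6

The roots of x^3 - 145 are ∛145, ω∛145, ω^2∛145 where ω = e^(2πi/3) is a primitive cube root of unity, so K = Q(∛145, ω). Now [Q(∛145):Q] = 3 (since 145 is not a perfect cube, x^3 - 145 is irreducible) and [Q(ω):Q] = 2. Both 2 and 3 divide [K:Q], and [K:Q] ≤ 3·2 = 6, so [K:Q] = 6. (Equivalently: Q(∛145) ⊂ R but ω ∉ R, so [K : Q(∛145)] = 2.)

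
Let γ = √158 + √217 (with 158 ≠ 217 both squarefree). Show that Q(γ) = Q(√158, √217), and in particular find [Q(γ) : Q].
[Q(γ) : Q] = 4 (equivalently, Q(γ) = Q(√158, √217))

Obviously Q(γ) ⊆ Q(√158, √217), and [Q(√158, √217):Q] = 4 (since 158, 217 are distinct squarefree integers > 1 with 34286 not a perfect square). To show equality we compute the minimal polynomial of γ. From γ = √158 + √217: γ^2 = 158 + 2√(34286) + 217 = 375 + 2√(34286), so γ^2 - 375 = 2√(34286); squaring, (γ^2 - 375)^2 = 4·34286, i.e. γ^4 - 750γ^2 + 140625 - 137144 = 0, i.e. γ^4 - 750γ^2 + 3481 = 0. So γ is a root of x^4 - 750x^2 + 3481. This polynomial is irreducible over Q: it has no rational root (each ±√158 ± √217 is irrational), and any factorization into two quadratics over Q would force √(34286) ∈ Q (pairing opposite roots) or √158, √217 ∈ Q (other pairings), all impossible. Hence [Q(γ):Q] = 4 = [Q(√158, √217):Q], so Q(γ) = Q(√158, √217).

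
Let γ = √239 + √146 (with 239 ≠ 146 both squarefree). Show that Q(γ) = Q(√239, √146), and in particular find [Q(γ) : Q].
[Q(γ) : Q] = 4 (equivalently, Q(γ) = Q(√239, √146))

Obviously Q(γ) ⊆ Q(√239, √146), and [Q(√239, √146):Q] = 4 (since 239, 146 are distinct squarefree integers > 1 with 34894 not a perfect square). To show equality we compute the minimal polynomial of γ. From γ = √239 + √146: γ^2 = 239 + 2√(34894) + 146 = 385 + 2√(34894), so γ^2 - 385 = 2√(34894); squaring, (γ^2 - 385)^2 = 4·34894, i.e. γ^4 - 770γ^2 + 148225 - 139576 = 0, i.e. γ^4 - 770γ^2 + 8649 = 0. So γ is a root of x^4 - 770x^2 + 8649. This polynomial is irreducible over Q: it has no rational root (each ±√239 ± √146 is irrational), and any factorization into two quadratics over Q would force √(34894) ∈ Q (pairing opposite roots) or √239, √146 ∈ Q (other pairings), all impossible. Hence [Q(γ):Q] = 4 = [Q(√239, √146):Q], so Q(γ) = Q(√239, √146).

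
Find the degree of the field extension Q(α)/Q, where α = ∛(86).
[Q(α):Q] = 3

The minimal polynomial of α is x^3 - 86, irreducible over Q since 86 is not a perfect cube (so x^3 - 86 has no rational root). Hence [Q(α):Q] = deg(m_α) = 3.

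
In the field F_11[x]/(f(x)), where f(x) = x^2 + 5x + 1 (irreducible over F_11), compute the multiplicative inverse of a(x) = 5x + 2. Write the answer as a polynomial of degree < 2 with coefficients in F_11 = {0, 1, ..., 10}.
a(x)^(-1) ≡ 6x + 10 (mod f(x))

Since f is irreducible over F_11, F_11[x]/(f) is a field and a(x) ≠ 0 has an inverse. Apply the extended Euclidean algorithm to f(x) and a(x) in F_11[x]: f(x) = (9x + 4)·a(x) + (4). The last nonzero remainder is the constant 4 = gcd(f, a) in F_11. Back-substituting through the division chain expresses 4 = s(x)·a(x) + t(x)·f(x) with s(x) ≡ 2x + 7 (mod f), so (2x + 7)·a(x) ≡ 4 (mod f). Multiplying by 4^(-1) ≡ 3 in F_11 gives a(x)^(-1) ≡ 3·(2x + 7) ≡ 6x + 10 (mod f). Check: (5x + 2)·(6x + 10) = 8x^2 + 7x + 9 ≡ 1 (mod x^2 + 5x + 1).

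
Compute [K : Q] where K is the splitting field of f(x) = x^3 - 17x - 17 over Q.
[K : Q] = 6

By the rational root test, any rational root of the monic integer polynomial f(x) = x^3 - 17x - 17 must be an integer dividing the constant term -17, i.e. one of ±{1, 17}. Evaluating: f(1) = -33, f(-1) = -1, f(17) = 4607, f(-17) = -4641; none is 0, so f has no rational root and is therefore irreducible over Q (a cubic with no linear factor over a field is irreducible). For an irreducible cubic, the Galois group is A_3 or S_3 according as the discriminant disc(f) = -4a^3 - 27b^2 = -4·(-17)^3 - 27·(-17)^2 = 11849 is or is not a square in Q. Here disc(f) = 11849 is not a perfect square in Q, so the Galois group of f over Q is not contained in A_3 and must be all of S_3. The splitting field has degree |S_3| = 6 over Q, so [K : Q] = 6.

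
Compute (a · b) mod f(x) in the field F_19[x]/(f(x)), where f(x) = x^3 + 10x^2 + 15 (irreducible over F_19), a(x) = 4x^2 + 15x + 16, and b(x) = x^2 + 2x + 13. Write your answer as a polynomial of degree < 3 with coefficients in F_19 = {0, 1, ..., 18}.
a · b ≡ 2x^2 + 15x + 7 (mod f(x))

Multiply in F_19[x]: a(x)·b(x) = (4x^2 + 15x + 16)·(x^2 + 2x + 13) = 4x^4 + 4x^3 + 3x^2 + 18x + 18. This has degree ≥ 3, so divide by f(x) over F_19: 4x^4 + 4x^3 + 3x^2 + 18x + 18 = (4x + 2)·(x^3 + 10x^2 + 15) + (2x^2 + 15x + 7). Hence a·b ≡ 2x^2 + 15x + 7 (mod f). (F_19[x]/(f) is a field with 19^3 = 6859 elements since f is irreducible of degree 3.)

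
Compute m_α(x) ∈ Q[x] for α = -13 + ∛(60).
m_α(x) = x^3 + 39x^2 + 507x + 2137

Set β = α + 13 = ∛(60), so β^3 = 60. Then (α + 13)^3 - 60 = 0, i.e. α is a root of g(x) = (x + 13)^3 - 60 = x^3 + 39x^2 + 507x + 2137. Since g(x) = h(x + 13) where h(x) = x^3 - 60, and h is irreducible over Q (because 60 is not a perfect cube, so h has no rational root, and a monic cubic with no rational root is irreducible), g is also irreducible (irreducibility is preserved under the substitution x → x + 13). Hence m_α(x) = x^3 + 39x^2 + 507x + 2137.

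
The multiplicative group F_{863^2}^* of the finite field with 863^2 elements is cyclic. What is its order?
|F_{863^2}^*| = 744768

F_{863^2} has 863^2 = 744769 elements; its multiplicative group consists of all nonzero elements, so |F_{863^2}^*| = 744769 - 1 = 744768. (It is cyclic since any finite subgroup of the multiplicative group of a field is cyclic.)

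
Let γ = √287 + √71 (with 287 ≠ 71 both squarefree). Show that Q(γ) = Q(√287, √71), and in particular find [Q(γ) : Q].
[Q(γ) : Q] = 4 (equivalently, Q(γ) = Q(√287, √71))

Obviously Q(γ) ⊆ Q(√287, √71), and [Q(√287, √71):Q] = 4 (since 287, 71 are distinct squarefree integers > 1 with 20377 not a perfect square). To show equality we compute the minimal polynomial of γ. From γ = √287 + √71: γ^2 = 287 + 2√(20377) + 71 = 358 + 2√(20377), so γ^2 - 358 = 2√(20377); squaring, (γ^2 - 358)^2 = 4·20377, i.e. γ^4 - 716γ^2 + 128164 - 81508 = 0, i.e. γ^4 - 716γ^2 + 46656 = 0. So γ is a root of x^4 - 716x^2 + 46656. This polynomial is irreducible over Q: it has no rational root (each ±√287 ± √71 is irrational), and any factorization into two quadratics over Q would force √(20377) ∈ Q (pairing opposite roots) or √287, √71 ∈ Q (other pairings), all impossible. Hence [Q(γ):Q] = 4 = [Q(√287, √71):Q], so Q(γ) = Q(√287, √71).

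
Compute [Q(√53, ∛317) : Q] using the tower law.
[Q(√53, ∛317) : Q] = 6

Let L = Q(√53, ∛317). Since Q(√53) ⊂ L and [Q(√53):Q] = 2, the tower law gives 2 | [L:Q]. Likewise Q(∛317) ⊂ L with [Q(∛317):Q] = 3 (because 317 is not a perfect cube), so 3 | [L:Q]. As gcd(2,3) = 1, [L:Q] is divisible by 6. Conversely L is generated over Q by √53 and ∛317, so [L:Q] ≤ 2·3 = 6. Therefore [Q(√53, ∛317) : Q] = 6.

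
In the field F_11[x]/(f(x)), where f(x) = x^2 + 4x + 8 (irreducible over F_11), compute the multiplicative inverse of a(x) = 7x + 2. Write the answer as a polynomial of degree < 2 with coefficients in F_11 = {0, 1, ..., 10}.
a(x)^(-1) ≡ 7x + 4 (mod f(x))

Since f is irreducible over F_11, F_11[x]/(f) is a field and a(x) ≠ 0 has an inverse. Apply the extended Euclidean algorithm to f(x) and a(x) in F_11[x]: f(x) = (8x + 3)·a(x) + (2). The last nonzero remainder is the constant 2 = gcd(f, a) in F_11. Back-substituting through the division chain expresses 2 = s(x)·a(x) + t(x)·f(x) with s(x) ≡ 3x + 8 (mod f), so (3x + 8)·a(x) ≡ 2 (mod f). Multiplying by 2^(-1) ≡ 6 in F_11 gives a(x)^(-1) ≡ 6·(3x + 8) ≡ 7x + 4 (mod f). Check: (7x + 2)·(7x + 4) = 5x^2 + 9x + 8 ≡ 1 (mod x^2 + 4x + 8).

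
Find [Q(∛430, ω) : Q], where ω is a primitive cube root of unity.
[Q(∛430, ω) : Q] = 6

[Q(∛430):Q] = 3 (min poly x^3 - 430, irreducible since 430 is not a perfect cube). [Q(ω):Q] = 2 (min poly x^2 + x + 1). Since Q(∛430) ⊂ R and ω ∉ R, we have ω ∉ Q(∛430), so x^2 + x + 1 remains irreducible over Q(∛430) and [Q(∛430, ω) : Q(∛430)] = 2. By the tower law, [Q(∛430, ω) : Q] = 3 · 2 = 6. (In fact Q(∛430, ω) is the splitting field of x^3 - 430 over Q.)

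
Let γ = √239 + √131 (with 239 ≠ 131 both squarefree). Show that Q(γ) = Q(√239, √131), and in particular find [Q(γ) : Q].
[Q(γ) : Q] = 4 (equivalently, Q(γ) = Q(√239, √131))

Obviously Q(γ) ⊆ Q(√239, √131), and [Q(√239, √131):Q] = 4 (since 239, 131 are distinct squarefree integers > 1 with 31309 not a perfect square). To show equality we compute the minimal polynomial of γ. From γ = √239 + √131: γ^2 = 239 + 2√(31309) + 131 = 370 + 2√(31309), so γ^2 - 370 = 2√(31309); squaring, (γ^2 - 370)^2 = 4·31309, i.e. γ^4 - 740γ^2 + 136900 - 125236 = 0, i.e. γ^4 - 740γ^2 + 11664 = 0. So γ is a root of x^4 - 740x^2 + 11664. This polynomial is irreducible over Q: it has no rational root (each ±√239 ± √131 is irrational), and any factorization into two quadratics over Q would force √(31309) ∈ Q (pairing opposite roots) or √239, √131 ∈ Q (other pairings), all impossible. Hence [Q(γ):Q] = 4 = [Q(√239, √131):Q], so Q(γ) = Q(√239, √131).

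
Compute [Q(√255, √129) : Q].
[Q(√255, √129) : Q] = 4

[Q(√255):Q] = 2 (min poly x^2 - 255, irreducible since 255 is squarefree > 1). For the top step, suppose √129 ∈ Q(√255), say √129 = c + d√255 with c, d ∈ Q. Squaring: 129 = c^2 + 255d^2 + 2cd√255. Since √255 ∉ Q this forces 2cd = 0. If d = 0 then √129 = c ∈ Q, contradicting 129 squarefree > 1. If c = 0 then 129 = 255d^2, so 255·129 = (255d)^2 is a perfect square in Q — but 255·129 = 32895 is not a perfect square (since 255 and 129 are distinct squarefree integers). Contradiction. Hence √129 ∉ Q(√255), so x^2 - 129 stays irreducible over Q(√255) and [Q(√255, √129) : Q(√255)] = 2. By the tower law, [Q(√255, √129) : Q] = 2 · 2 = 4.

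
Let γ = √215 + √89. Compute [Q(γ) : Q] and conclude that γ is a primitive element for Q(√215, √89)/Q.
[Q(γ) : Q] = 4 (equivalently, Q(γ) = Q(√215, √89))

Obviously Q(γ) ⊆ Q(√215, √89), and [Q(√215, √89):Q] = 4 (since 215, 89 are distinct squarefree integers > 1 with 19135 not a perfect square). To show equality we compute the minimal polynomial of γ. From γ = √215 + √89: γ^2 = 215 + 2√(19135) + 89 = 304 + 2√(19135), so γ^2 - 304 = 2√(19135); squaring, (γ^2 - 304)^2 = 4·19135, i.e. γ^4 - 608γ^2 + 92416 - 76540 = 0, i.e. γ^4 - 608γ^2 + 15876 = 0. So γ is a root of x^4 - 608x^2 + 15876. This polynomial is irreducible over Q: it has no rational root (each ±√215 ± √89 is irrational), and any factorization into two quadratics over Q would force √(19135) ∈ Q (pairing opposite roots) or √215, √89 ∈ Q (other pairings), all impossible. Hence [Q(γ):Q] = 4 = [Q(√215, √89):Q], so Q(γ) = Q(√215, √89).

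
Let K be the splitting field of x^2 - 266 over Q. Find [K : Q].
[K : Q] = 2

f(x) = x^2 - 266 factors as (x - √266)(x + √266). The splitting field is K = Q(√266). Since 266 is squarefree and > 1, it is not a perfect square, so x^2 - 266 is irreducible over Q and [Q(√266) : Q] = 2. Hence [K : Q] = 2.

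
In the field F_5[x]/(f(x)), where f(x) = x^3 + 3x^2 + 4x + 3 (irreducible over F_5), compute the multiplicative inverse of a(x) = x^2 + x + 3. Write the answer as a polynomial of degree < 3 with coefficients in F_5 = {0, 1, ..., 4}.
a(x)^(-1) ≡ x^2 (mod f(x))

Since f is irreducible over F_5, F_5[x]/(f) is a field and a(x) ≠ 0 has an inverse. Apply the extended Euclidean algorithm to f(x) and a(x) in F_5[x]: f(x) = (x + 2)·a(x) + (4x + 2);  a(x) = (4x + 2)·(4x + 2) + (4). The last nonzero remainder is the constant 4 = gcd(f, a) in F_5. Back-substituting through the division chain expresses 4 = s(x)·a(x) + t(x)·f(x) with s(x) ≡ 4x^2 (mod f), so (4x^2)·a(x) ≡ 4 (mod f). Multiplying by 4^(-1) ≡ 4 in F_5 gives a(x)^(-1) ≡ 4·(4x^2) ≡ x^2 (mod f). Check: (x^2 + x + 3)·(x^2) = x^4 + x^3 + 3x^2 ≡ 1 (mod x^3 + 3x^2 + 4x + 3).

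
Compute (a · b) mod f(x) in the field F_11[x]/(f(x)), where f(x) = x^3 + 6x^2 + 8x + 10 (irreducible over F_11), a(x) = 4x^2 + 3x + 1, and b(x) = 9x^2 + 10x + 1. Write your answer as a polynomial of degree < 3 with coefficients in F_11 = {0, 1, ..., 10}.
a · b ≡ 9x + 6 (mod f(x))

Multiply in F_11[x]: a(x)·b(x) = (4x^2 + 3x + 1)·(9x^2 + 10x + 1) = 3x^4 + x^3 + 10x^2 + 2x + 1. This has degree ≥ 3, so divide by f(x) over F_11: 3x^4 + x^3 + 10x^2 + 2x + 1 = (3x + 5)·(x^3 + 6x^2 + 8x + 10) + (9x + 6). Hence a·b ≡ 9x + 6 (mod f). (F_11[x]/(f) is a field with 11^3 = 1331 elements since f is irreducible of degree 3.)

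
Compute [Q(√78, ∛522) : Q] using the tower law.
[Q(√78, ∛522) : Q] = 6

Let L = Q(√78, ∛522). Since Q(√78) ⊂ L and [Q(√78):Q] = 2, the tower law gives 2 | [L:Q]. Likewise Q(∛522) ⊂ L with [Q(∛522):Q] = 3 (because 522 is not a perfect cube), so 3 | [L:Q]. As gcd(2,3) = 1, [L:Q] is divisible by 6. Conversely L is generated over Q by √78 and ∛522, so [L:Q] ≤ 2·3 = 6. Therefore [Q(√78, ∛522) : Q] = 6.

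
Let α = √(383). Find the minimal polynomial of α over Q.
m_α(x) = x^2 - 383

α satisfies α^2 - 383 = 0, so x^2 - 383 annihilates α. Since d = 383 is squarefree and ≠ 1, it is not a perfect square in Q, so x^2 - 383 has no rational root and is therefore irreducible over Q (a degree-2 polynomial over a field is irreducible iff it has no root). Hence m_α(x) = x^2 - 383.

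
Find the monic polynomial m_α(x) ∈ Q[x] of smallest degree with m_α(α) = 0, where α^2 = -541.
m_α(x) = x^2 + 541

α satisfies α^2 + 541 = 0, so x^2 + 541 annihilates α. Since d = -541 is squarefree and ≠ 1, it is not a perfect square in Q, so x^2 + 541 has no rational root and is therefore irreducible over Q (a degree-2 polynomial over a field is irreducible iff it has no root). Hence m_α(x) = x^2 + 541.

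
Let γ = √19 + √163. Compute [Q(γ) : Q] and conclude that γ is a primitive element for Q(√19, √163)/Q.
[Q(γ) : Q] = 4 (equivalently, Q(γ) = Q(√19, √163))

Obviously Q(γ) ⊆ Q(√19, √163), and [Q(√19, √163):Q] = 4 (since 19, 163 are distinct squarefree integers > 1 with 3097 not a perfect square). To show equality we compute the minimal polynomial of γ. From γ = √19 + √163: γ^2 = 19 + 2√(3097) + 163 = 182 + 2√(3097), so γ^2 - 182 = 2√(3097); squaring, (γ^2 - 182)^2 = 4·3097, i.e. γ^4 - 364γ^2 + 33124 - 12388 = 0, i.e. γ^4 - 364γ^2 + 20736 = 0. So γ is a root of x^4 - 364x^2 + 20736. This polynomial is irreducible over Q: it has no rational root (each ±√19 ± √163 is irrational), and any factorization into two quadratics over Q would force √(3097) ∈ Q (pairing opposite roots) or √19, √163 ∈ Q (other pairings), all impossible. Hence [Q(γ):Q] = 4 = [Q(√19, √163):Q], so Q(γ) = Q(√19, √163).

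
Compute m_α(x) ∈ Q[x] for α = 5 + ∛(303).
m_α(x) = x^3 - 15x^2 + 75x - 428

Set β = α - 5 = ∛(303), so β^3 = 303. Then (α - 5)^3 - 303 = 0, i.e. α is a root of g(x) = (x - 5)^3 - 303 = x^3 - 15x^2 + 75x - 428. Since g(x) = h(x - 5) where h(x) = x^3 - 303, and h is irreducible over Q (because 303 is not a perfect cube, so h has no rational root, and a monic cubic with no rational root is irreducible), g is also irreducible (irreducibility is preserved under the substitution x → x - 5). Hence m_α(x) = x^3 - 15x^2 + 75x - 428.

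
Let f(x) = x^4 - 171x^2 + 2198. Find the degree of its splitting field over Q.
[K : Q] = 4

Solving the quadratic in x^2: x^2 = (171 ± √(171^2 - 4·2198))/2 = (171 ± √20449)/2 = (171 ± 143)/2, giving x^2 = 14 or x^2 = 157. So f(x) = (x^2 - 14)(x^2 - 157) and the roots of f are ±√14, ±√157. Hence the splitting field is K = Q(√14, √157). Since 14 and 157 are distinct squarefree integers > 1, their product 2198 is not a perfect square, so √157 ∉ Q(√14). By the tower law [K:Q] = [Q(√14,√157):Q(√14)] · [Q(√14):Q] = 2 · 2 = 4.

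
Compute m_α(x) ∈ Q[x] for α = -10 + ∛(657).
m_α(x) = x^3 + 30x^2 + 300x + 343

Set β = α + 10 = ∛(657), so β^3 = 657. Then (α + 10)^3 - 657 = 0, i.e. α is a root of g(x) = (x + 10)^3 - 657 = x^3 + 30x^2 + 300x + 343. Since g(x) = h(x + 10) where h(x) = x^3 - 657, and h is irreducible over Q (because 657 is not a perfect cube, so h has no rational root, and a monic cubic with no rational root is irreducible), g is also irreducible (irreducibility is preserved under the substitution x → x + 10). Hence m_α(x) = x^3 + 30x^2 + 300x + 343.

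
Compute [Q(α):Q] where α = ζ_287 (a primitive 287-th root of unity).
[Q(α):Q] = 240

The minimal polynomial of ζ_287 over Q is the 287-th cyclotomic polynomial Φ_287(x), which is irreducible over Q and has degree φ(287) = 240. Hence [Q(α):Q] = φ(287) = 240.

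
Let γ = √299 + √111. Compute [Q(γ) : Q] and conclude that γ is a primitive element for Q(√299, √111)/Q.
[Q(γ) : Q] = 4 (equivalently, Q(γ) = Q(√299, √111))

Obviously Q(γ) ⊆ Q(√299, √111), and [Q(√299, √111):Q] = 4 (since 299, 111 are distinct squarefree integers > 1 with 33189 not a perfect square). To show equality we compute the minimal polynomial of γ. From γ = √299 + √111: γ^2 = 299 + 2√(33189) + 111 = 410 + 2√(33189), so γ^2 - 410 = 2√(33189); squaring, (γ^2 - 410)^2 = 4·33189, i.e. γ^4 - 820γ^2 + 168100 - 132756 = 0, i.e. γ^4 - 820γ^2 + 35344 = 0. So γ is a root of x^4 - 820x^2 + 35344. This polynomial is irreducible over Q: it has no rational root (each ±√299 ± √111 is irrational), and any factorization into two quadratics over Q would force √(33189) ∈ Q (pairing opposite roots) or √299, √111 ∈ Q (other pairings), all impossible. Hence [Q(γ):Q] = 4 = [Q(√299, √111):Q], so Q(γ) = Q(√299, √111).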